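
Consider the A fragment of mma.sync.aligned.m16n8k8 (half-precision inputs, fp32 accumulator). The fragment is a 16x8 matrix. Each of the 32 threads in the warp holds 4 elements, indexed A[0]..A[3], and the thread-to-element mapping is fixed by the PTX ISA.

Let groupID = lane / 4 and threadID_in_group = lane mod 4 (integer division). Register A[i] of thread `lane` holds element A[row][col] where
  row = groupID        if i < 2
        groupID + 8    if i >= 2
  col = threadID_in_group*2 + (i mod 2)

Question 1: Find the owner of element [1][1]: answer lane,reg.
4,1

r=1→G=1,rhi=0  c=1→T=0,p=1
L=1*4+0=4  i=0*2+1=1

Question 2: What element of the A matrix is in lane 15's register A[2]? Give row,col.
11,6

lane 15⇒15/4=3, 15 mod 4=3
i=2  r:3+8⇒11  c:2·3+0⇒6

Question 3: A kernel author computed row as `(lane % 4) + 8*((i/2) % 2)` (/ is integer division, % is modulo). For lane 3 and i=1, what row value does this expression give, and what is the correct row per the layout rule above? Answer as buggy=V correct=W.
`(lane % 4) + 8*((i/2) % 2)`[3,1]->3
lane 3: g=0 (3/4), t=3 (3%4)
i=1: r=0+0=0, c=3*2+1=7
row: 3 vs 0

buggy=3 correct=0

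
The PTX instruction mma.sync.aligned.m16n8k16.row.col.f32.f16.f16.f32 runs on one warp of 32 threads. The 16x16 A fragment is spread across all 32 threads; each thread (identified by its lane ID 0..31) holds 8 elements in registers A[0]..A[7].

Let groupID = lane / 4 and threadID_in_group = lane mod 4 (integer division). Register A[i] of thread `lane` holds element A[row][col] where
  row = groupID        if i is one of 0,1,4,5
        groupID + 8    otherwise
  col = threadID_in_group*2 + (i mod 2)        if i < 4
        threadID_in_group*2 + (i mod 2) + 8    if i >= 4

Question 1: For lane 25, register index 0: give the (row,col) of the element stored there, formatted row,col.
25: gr=6,th=1
[0] (6+0,1*2+0+0) = (6,2)

6,2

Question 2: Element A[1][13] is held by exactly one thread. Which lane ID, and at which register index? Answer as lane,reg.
6,5

r:1=>grp=1,rB=0  c:13=>cB=1,tig=2,lo=1
L=1*4+2=6  i=1*4+0*2+1=5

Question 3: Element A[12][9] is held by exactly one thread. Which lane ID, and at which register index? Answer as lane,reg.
16,7

r: 12->gid=4,r8=1  c: 9->c8=1,tid=0,i&1=1
L=4*4+0=16  i=1*4+1*2+1=7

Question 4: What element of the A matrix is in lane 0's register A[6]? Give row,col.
8,8

L=0->g=0>>2=0, t=0&3=0
[6]->row 0+8=8  col 0·2+0+8=8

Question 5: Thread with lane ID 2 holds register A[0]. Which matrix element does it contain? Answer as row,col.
0,4

lane 2: G=0 (2/4), T=2 (2%4)
i=0: r=0+0=0, c=2*2+0+0=4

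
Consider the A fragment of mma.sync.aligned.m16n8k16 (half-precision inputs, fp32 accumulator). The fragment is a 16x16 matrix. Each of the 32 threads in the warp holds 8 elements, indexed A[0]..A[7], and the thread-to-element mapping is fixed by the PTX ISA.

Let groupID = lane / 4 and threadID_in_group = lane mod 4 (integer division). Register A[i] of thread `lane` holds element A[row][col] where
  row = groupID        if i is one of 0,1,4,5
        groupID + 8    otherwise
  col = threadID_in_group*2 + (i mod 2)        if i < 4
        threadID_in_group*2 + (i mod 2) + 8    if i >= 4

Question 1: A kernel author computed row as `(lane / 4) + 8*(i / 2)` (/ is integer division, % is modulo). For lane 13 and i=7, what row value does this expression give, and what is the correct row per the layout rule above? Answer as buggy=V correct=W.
`(lane / 4) + 8*(i / 2)`[13,7]⇒27
lane 13: gr=3 (13/4), th=1 (13%4)
i=7: r=3+8=11, c=1*2+1+8=11
row: 27 vs 11

buggy=27 correct=11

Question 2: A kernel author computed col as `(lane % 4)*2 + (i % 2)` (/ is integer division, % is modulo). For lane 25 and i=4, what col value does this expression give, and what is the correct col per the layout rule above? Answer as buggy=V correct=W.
`(lane % 4)*2 + (i % 2)`[25,4]⇒2
lane 25⇒25/4=6, 25 mod 4=1
i=4  r:6+0⇒6  c:2·1+0+8⇒10
col: 2 vs 10

buggy=2 correct=10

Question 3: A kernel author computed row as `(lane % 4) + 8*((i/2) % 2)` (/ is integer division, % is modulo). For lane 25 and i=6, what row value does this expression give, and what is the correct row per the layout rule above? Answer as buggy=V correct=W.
`(lane % 4) + 8*((i/2) % 2)`[25,6]->9
lane 25->25/4=6, 25 mod 4=1
i=6  r:6+8->14  c:2·1+0+8->10
row: 9 vs 14

buggy=9 correct=14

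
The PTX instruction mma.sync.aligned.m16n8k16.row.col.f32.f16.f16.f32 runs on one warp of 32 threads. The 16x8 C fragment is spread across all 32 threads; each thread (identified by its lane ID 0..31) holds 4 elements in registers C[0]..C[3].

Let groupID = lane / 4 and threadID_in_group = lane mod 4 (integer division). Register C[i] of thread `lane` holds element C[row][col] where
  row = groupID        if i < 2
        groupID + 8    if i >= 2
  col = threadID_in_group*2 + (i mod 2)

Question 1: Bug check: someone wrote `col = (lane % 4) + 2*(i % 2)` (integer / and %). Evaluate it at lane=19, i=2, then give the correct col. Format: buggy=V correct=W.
buggy=3 correct=6

`(lane % 4) + 2*(i % 2)`[19,2]=>3
19: grp=4,tig=3
[2] (4+8,3*2+0) = (12,6)
col: 3 vs 6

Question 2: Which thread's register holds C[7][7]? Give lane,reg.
r:7=>grp=7,rB=0  c:7=>tig=3,lo=1
L=7*4+3=31  i=0*2+1=1

31,1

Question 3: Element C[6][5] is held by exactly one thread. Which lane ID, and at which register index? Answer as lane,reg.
r=6→G=6,rhi=0  c=5→T=2,p=1
L=6*4+2=26  i=0*2+1=1

26,1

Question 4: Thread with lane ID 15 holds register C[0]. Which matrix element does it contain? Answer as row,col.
15: gid=3,tid=3
[0] (3+0,3*2+0) = (3,6)

3,6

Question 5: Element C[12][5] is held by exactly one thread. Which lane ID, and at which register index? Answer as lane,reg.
18,3

r:12=>grp=4,rB=1  c:5=>tig=2,lo=1
L=4*4+2=18  i=1*2+1=3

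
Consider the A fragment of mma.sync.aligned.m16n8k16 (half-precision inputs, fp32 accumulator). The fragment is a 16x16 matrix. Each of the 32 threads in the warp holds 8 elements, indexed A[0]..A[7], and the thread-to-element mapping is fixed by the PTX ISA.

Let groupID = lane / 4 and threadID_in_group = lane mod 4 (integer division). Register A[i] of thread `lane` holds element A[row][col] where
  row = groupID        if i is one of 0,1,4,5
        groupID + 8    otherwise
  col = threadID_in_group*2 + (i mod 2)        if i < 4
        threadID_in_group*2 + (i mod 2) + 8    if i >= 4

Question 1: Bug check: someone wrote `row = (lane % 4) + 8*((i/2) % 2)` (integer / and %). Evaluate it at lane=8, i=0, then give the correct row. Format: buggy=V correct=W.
buggy=0 correct=2

`(lane % 4) + 8*((i/2) % 2)`[8,0]=>0
L=8=>grp=8>>2=2, tig=8&3=0
[0]=>row 2+0=2  col 0·2+0+0=0
row: 0 vs 2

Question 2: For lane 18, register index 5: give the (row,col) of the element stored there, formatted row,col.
lane 18→18/4=4, 18 mod 4=2
i=5  r:4+0→4  c:2·2+1+8→13

4,13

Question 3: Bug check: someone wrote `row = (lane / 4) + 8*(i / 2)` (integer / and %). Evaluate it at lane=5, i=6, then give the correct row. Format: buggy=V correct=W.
buggy=25 correct=9

`(lane / 4) + 8*(i / 2)`[5,6]->25
L=5->gid=5>>2=1, tid=5&3=1
[6]->row 1+8=9  col 1·2+0+8=10
row: 25 vs 9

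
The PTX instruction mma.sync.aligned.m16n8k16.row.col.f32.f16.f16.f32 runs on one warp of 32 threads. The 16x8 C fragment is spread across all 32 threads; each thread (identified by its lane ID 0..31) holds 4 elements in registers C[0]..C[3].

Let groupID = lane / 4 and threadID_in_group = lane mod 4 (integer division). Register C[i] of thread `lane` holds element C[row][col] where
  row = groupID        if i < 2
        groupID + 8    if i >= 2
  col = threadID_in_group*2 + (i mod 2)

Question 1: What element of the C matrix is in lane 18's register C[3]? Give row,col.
lane 18: gr=4 (18/4), th=2 (18%4)
i=3: r=4+8=12, c=2*2+1=5

12,5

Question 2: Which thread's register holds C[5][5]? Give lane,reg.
r:5=>grp=5,rB=0  c:5=>tig=2,lo=1
L=5*4+2=22  i=0*2+1=1

22,1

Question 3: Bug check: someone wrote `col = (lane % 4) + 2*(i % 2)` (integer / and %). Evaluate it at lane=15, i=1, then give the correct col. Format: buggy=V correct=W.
`(lane % 4) + 2*(i % 2)`[15,1]=>5
L=15=>grp=15>>2=3, tig=15&3=3
[1]=>row 3+0=3  col 3·2+1=7
col: 5 vs 7

buggy=5 correct=7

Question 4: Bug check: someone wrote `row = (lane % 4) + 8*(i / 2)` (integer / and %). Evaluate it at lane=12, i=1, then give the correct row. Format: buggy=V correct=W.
`(lane % 4) + 8*(i / 2)`[12,1]->0
L=12->gid=12>>2=3, tid=12&3=0
[1]->row 3+0=3  col 0·2+1=1
row: 0 vs 3

buggy=0 correct=3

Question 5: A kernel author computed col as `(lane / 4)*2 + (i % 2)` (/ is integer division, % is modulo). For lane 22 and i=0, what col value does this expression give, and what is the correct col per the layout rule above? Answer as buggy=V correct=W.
buggy=10 correct=4

`(lane / 4)*2 + (i % 2)`[22,0]->10
L=22->gid=22>>2=5, tid=22&3=2
[0]->row 5+0=5  col 2·2+0=4
col: 10 vs 4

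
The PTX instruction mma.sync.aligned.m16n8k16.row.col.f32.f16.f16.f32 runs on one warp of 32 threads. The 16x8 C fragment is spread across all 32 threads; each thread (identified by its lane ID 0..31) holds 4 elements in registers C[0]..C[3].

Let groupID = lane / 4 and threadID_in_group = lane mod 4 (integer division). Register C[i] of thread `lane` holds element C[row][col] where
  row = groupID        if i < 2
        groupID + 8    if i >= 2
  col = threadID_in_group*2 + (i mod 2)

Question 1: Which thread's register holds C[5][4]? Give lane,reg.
22,0

r=5⇒gr=5,Rb=0  c=4⇒th=2,odd=0
L=5*4+2=22  i=0*2+0=0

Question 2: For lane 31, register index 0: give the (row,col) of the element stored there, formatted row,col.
7,6

L=31->gid=31>>2=7, tid=31&3=3
[0]->row 7+0=7  col 3·2+0=6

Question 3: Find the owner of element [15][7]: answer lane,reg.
31,3

r=15→G=7,rhi=1  c=7→T=3,p=1
L=7*4+3=31  i=1*2+1=3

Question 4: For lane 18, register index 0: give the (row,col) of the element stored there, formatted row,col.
L=18->gid=18>>2=4, tid=18&3=2
[0]->row 4+0=4  col 2·2+0=4

4,4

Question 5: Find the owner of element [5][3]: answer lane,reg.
21,1

r:5=>grp=5,rB=0  c:3=>tig=1,lo=1
L=5*4+1=21  i=0*2+1=1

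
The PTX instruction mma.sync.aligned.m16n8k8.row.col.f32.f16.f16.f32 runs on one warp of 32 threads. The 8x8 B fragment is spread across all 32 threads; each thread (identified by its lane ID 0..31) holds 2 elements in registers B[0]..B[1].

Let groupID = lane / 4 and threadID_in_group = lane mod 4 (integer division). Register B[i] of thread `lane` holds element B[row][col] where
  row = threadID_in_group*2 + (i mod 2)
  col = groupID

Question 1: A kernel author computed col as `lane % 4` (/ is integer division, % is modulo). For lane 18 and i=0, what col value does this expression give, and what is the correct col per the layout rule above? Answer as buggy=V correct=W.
buggy=2 correct=4

`lane % 4`[18,0]=>2
lane 18=>18/4=4, 18 mod 4=2
i=0  r:2·2+0=>4  c:4
col: 2 vs 4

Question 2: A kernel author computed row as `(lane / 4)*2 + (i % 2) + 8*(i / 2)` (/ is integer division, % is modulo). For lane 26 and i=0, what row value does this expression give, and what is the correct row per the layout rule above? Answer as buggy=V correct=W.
`(lane / 4)*2 + (i % 2) + 8*(i / 2)`[26,0]->12
lane 26: g=6 (26/4), t=2 (26%4)
i=0: r=2*2+0=4, c=g=6
row: 12 vs 4

buggy=12 correct=4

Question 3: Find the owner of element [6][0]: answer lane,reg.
c: 0->gid=0  r: 6->tid=3,i&1=0
L=0*4+3=3  i=0=0

3,0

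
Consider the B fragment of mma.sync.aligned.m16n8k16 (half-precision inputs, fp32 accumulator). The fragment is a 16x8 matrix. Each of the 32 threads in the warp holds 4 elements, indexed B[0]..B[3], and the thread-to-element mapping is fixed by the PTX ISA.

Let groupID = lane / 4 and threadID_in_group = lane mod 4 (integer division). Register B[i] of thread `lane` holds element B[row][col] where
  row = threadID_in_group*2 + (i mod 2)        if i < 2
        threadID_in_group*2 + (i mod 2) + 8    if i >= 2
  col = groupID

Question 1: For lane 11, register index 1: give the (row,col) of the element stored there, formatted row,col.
L=11⇒gr=11>>2=2, th=11&3=3
[1]⇒row 3·2+1+0=7  col gr=2

7,2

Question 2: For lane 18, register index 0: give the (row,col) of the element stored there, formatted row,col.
4,4

lane 18⇒18/4=4, 18 mod 4=2
i=0  r:2·2+0+0⇒4  c:4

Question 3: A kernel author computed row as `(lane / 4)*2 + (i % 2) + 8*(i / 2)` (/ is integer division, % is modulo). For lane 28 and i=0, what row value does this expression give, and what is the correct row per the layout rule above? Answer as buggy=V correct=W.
`(lane / 4)*2 + (i % 2) + 8*(i / 2)`[28,0]->14
lane 28->28/4=7, 28 mod 4=0
i=0  r:2·0+0+0->0  c:7
row: 14 vs 0

buggy=14 correct=0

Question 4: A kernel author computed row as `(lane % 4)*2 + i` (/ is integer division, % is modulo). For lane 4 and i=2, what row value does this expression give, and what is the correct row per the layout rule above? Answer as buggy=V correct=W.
buggy=2 correct=8

`(lane % 4)*2 + i`[4,2]⇒2
L=4⇒gr=4>>2=1, th=4&3=0
[2]⇒row 0·2+0+8=8  col gr=1
row: 2 vs 8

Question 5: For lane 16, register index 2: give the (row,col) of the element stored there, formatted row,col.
16: gid=4,tid=0
[2] (0*2+0+8,4) = (8,4)

8,4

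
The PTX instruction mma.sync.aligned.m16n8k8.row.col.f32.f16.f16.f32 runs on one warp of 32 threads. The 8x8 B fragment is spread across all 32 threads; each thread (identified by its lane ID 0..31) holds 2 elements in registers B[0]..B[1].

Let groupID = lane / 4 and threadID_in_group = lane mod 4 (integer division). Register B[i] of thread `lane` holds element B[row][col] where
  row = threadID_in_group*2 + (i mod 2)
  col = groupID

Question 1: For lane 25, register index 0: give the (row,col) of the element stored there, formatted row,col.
L=25=>grp=25>>2=6, tig=25&3=1
[0]=>row 1·2+0=2  col grp=6

2,6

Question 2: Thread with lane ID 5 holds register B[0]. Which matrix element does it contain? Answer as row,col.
lane 5->5/4=1, 5 mod 4=1
i=0  r:2·1+0->2  c:1

2,1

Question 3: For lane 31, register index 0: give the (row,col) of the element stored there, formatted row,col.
31: gid=7,tid=3
[0] (3*2+0,7) = (6,7)

6,7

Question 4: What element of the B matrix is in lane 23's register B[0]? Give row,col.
lane 23=>23/4=5, 23 mod 4=3
i=0  r:2·3+0=>6  c:5

6,5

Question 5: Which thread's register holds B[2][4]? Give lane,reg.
17,0

c=4->g=4  r=2->t=1,b0=0
L=4*4+1=17  i=0=0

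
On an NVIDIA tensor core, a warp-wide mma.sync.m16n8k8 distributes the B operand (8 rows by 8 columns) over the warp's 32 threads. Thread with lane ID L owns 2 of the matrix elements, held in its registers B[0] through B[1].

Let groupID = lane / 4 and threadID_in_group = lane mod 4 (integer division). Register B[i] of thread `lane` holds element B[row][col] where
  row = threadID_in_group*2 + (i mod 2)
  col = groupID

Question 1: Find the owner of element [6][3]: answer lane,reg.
c=3⇒gr=3  r=6⇒th=3,odd=0
L=3*4+3=15  i=0=0

15,0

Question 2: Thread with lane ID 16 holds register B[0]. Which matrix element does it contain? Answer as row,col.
L=16⇒gr=16>>2=4, th=16&3=0
[0]⇒row 0·2+0=0  col gr=4

0,4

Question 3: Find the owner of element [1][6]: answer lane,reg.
24,1

c:6=>grp=6  r:1=>tig=0,lo=1
L=6*4+0=24  i=1=1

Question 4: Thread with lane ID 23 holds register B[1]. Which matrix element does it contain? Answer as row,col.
7,5

lane 23: G=5 (23/4), T=3 (23%4)
i=1: r=3*2+1=7, c=G=5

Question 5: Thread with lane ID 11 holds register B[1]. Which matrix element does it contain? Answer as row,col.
lane 11: grp=2 (11/4), tig=3 (11%4)
i=1: r=3*2+1=7, c=grp=2

7,2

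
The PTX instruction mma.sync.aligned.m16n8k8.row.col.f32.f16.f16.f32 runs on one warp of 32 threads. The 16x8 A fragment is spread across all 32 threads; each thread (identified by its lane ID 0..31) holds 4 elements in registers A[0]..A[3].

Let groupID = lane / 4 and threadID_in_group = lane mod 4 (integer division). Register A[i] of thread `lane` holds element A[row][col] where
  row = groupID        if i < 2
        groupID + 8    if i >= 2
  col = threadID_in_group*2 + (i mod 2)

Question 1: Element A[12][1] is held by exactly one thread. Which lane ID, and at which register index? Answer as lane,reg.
16,3

r: 12->gid=4,r8=1  c: 1->tid=0,i&1=1
L=4*4+0=16  i=1*2+1=3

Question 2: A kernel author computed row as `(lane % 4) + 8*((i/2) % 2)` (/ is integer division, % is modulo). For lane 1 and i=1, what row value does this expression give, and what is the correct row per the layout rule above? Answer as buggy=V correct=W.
buggy=1 correct=0

`(lane % 4) + 8*((i/2) % 2)`[1,1]->1
L=1->gid=1>>2=0, tid=1&3=1
[1]->row 0+0=0  col 1·2+1=3
row: 1 vs 0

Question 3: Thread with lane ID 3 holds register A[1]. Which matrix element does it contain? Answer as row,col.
lane 3: G=0 (3/4), T=3 (3%4)
i=1: r=0+0=0, c=3*2+1=7

0,7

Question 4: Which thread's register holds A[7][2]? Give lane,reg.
29,0

r=7->g=7,rb=0  c=2->t=1,b0=0
L=7*4+1=29  i=0*2+0=0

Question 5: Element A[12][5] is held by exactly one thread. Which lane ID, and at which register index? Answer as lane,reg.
18,3

r=12→G=4,rhi=1  c=5→T=2,p=1
L=4*4+2=18  i=1*2+1=3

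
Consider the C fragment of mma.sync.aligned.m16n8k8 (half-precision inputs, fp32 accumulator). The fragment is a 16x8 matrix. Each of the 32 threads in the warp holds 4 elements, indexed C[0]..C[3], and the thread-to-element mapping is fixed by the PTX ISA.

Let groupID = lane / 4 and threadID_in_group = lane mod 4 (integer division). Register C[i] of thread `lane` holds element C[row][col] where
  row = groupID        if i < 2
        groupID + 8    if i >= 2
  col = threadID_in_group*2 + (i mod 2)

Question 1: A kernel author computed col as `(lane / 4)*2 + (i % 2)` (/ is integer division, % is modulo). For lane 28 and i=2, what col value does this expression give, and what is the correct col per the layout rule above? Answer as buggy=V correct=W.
buggy=14 correct=0

`(lane / 4)*2 + (i % 2)`[28,2]->14
lane 28->28/4=7, 28 mod 4=0
i=2  r:7+8->15  c:2·0+0->0
col: 14 vs 0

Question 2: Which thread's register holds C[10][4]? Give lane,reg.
r:10=>grp=2,rB=1  c:4=>tig=2,lo=0
L=2*4+2=10  i=1*2+0=2

10,2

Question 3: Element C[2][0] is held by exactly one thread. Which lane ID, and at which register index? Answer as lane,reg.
r: 2->gid=2,r8=0  c: 0->tid=0,i&1=0
L=2*4+0=8  i=0*2+0=0

8,0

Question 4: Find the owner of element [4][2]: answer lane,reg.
r:4=>grp=4,rB=0  c:2=>tig=1,lo=0
L=4*4+1=17  i=0*2+0=0

17,0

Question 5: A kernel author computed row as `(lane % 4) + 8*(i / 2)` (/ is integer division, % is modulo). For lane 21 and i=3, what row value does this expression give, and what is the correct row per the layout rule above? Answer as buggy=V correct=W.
buggy=9 correct=13

`(lane % 4) + 8*(i / 2)`[21,3]->9
21: g=5,t=1
[3] (5+8,1*2+1) = (13,3)
row: 9 vs 13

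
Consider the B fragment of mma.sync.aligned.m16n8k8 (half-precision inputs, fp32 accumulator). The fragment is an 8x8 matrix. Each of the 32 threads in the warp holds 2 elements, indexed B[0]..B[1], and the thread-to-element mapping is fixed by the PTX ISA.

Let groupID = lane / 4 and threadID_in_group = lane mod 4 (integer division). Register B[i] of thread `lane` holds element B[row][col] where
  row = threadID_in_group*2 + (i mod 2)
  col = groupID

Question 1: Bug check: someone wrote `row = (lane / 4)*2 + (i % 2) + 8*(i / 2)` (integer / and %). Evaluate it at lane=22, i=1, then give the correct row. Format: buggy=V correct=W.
buggy=11 correct=5

`(lane / 4)*2 + (i % 2) + 8*(i / 2)`[22,1]=>11
22: grp=5,tig=2
[1] (2*2+1,5) = (5,5)
row: 11 vs 5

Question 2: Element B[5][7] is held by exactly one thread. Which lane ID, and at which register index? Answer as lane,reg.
c: 7->gid=7  r: 5->tid=2,i&1=1
L=7*4+2=30  i=1=1

30,1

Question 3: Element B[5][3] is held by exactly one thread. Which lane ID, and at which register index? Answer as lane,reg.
14,1

c: 3->gid=3  r: 5->tid=2,i&1=1
L=3*4+2=14  i=1=1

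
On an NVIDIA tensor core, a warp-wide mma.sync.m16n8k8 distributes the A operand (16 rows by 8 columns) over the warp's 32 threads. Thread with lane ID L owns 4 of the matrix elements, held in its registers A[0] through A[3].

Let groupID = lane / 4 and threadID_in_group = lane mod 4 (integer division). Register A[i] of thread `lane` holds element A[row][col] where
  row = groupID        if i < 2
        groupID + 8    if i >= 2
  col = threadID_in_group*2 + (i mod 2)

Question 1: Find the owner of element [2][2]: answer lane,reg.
r: 2->gid=2,r8=0  c: 2->tid=1,i&1=0
L=2*4+1=9  i=0*2+0=0

9,0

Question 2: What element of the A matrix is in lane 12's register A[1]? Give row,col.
12: G=3,T=0
[1] (3+0,0*2+1) = (3,1)

3,1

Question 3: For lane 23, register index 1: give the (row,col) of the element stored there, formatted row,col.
5,7

L=23⇒gr=23>>2=5, th=23&3=3
[1]⇒row 5+0=5  col 3·2+1=7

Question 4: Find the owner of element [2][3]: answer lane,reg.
r=2⇒gr=2,Rb=0  c=3⇒th=1,odd=1
L=2*4+1=9  i=0*2+1=1

9,1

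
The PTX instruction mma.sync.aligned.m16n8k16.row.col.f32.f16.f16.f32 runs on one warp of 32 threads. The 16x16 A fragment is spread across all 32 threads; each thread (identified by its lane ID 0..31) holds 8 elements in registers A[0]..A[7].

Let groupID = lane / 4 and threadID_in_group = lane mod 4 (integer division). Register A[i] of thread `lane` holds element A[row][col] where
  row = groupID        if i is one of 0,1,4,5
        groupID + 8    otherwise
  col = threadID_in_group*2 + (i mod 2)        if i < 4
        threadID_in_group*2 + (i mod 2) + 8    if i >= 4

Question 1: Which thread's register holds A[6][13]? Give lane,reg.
26,5

r:6=>grp=6,rB=0  c:13=>cB=1,tig=2,lo=1
L=6*4+2=26  i=1*4+0*2+1=5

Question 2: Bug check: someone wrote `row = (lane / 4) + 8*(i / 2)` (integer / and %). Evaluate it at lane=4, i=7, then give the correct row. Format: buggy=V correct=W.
`(lane / 4) + 8*(i / 2)`[4,7]⇒25
L=4⇒gr=4>>2=1, th=4&3=0
[7]⇒row 1+8=9  col 0·2+1+8=9
row: 25 vs 9

buggy=25 correct=9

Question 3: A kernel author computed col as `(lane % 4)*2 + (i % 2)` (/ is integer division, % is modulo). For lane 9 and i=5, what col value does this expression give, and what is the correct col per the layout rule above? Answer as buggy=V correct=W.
buggy=3 correct=11

`(lane % 4)*2 + (i % 2)`[9,5]->3
9: gid=2,tid=1
[5] (2+0,1*2+1+8) = (2,11)
col: 3 vs 11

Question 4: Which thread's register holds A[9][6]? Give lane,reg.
7,2

r:9=>grp=1,rB=1  c:6=>cB=0,tig=3,lo=0
L=1*4+3=7  i=0*4+1*2+0=2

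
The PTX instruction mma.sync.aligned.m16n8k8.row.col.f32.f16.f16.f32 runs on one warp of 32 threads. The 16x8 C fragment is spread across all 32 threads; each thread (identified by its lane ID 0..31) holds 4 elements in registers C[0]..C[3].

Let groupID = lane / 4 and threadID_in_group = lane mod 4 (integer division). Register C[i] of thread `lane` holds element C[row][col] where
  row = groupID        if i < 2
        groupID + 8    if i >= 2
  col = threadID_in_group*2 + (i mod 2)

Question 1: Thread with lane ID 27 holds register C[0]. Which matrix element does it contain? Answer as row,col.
lane 27: gid=6 (27/4), tid=3 (27%4)
i=0: r=6+0=6, c=3*2+0=6

6,6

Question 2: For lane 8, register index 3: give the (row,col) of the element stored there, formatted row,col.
10,1

8: gr=2,th=0
[3] (2+8,0*2+1) = (10,1)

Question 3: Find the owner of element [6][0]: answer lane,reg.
24,0

r=6⇒gr=6,Rb=0  c=0⇒th=0,odd=0
L=6*4+0=24  i=0*2+0=0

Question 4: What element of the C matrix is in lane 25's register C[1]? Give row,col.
6,3

lane 25: g=6 (25/4), t=1 (25%4)
i=1: r=6+0=6, c=1*2+1=3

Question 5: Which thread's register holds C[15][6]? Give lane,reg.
31,2

r: 15->gid=7,r8=1  c: 6->tid=3,i&1=0
L=7*4+3=31  i=1*2+0=2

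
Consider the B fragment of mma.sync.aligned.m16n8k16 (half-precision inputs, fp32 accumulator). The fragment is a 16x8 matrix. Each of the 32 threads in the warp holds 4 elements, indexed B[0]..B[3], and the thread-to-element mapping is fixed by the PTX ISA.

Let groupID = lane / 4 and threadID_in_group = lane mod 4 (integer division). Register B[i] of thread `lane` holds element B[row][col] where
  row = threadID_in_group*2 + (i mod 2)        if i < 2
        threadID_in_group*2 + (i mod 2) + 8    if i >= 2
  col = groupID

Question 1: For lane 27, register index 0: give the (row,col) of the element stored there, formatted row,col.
6,6

lane 27: G=6 (27/4), T=3 (27%4)
i=0: r=3*2+0+0=6, c=G=6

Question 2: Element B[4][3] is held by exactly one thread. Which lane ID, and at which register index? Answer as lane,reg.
14,0

c=3->g=3  r=4->rb=0,t=2,b0=0
L=3*4+2=14  i=0*2+0=0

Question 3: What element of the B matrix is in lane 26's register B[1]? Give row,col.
lane 26: G=6 (26/4), T=2 (26%4)
i=1: r=2*2+1+0=5, c=G=6

5,6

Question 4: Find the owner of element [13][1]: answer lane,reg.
6,3

c: 1->gid=1  r: 13->r8=1,tid=2,i&1=1
L=1*4+2=6  i=1*2+1=3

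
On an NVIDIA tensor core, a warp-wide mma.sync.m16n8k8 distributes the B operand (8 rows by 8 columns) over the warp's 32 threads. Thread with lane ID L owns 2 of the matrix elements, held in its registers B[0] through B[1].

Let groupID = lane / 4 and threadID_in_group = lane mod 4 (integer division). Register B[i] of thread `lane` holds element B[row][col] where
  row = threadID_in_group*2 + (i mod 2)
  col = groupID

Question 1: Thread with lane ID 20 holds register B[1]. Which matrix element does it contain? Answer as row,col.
1,5

20: gid=5,tid=0
[1] (0*2+1,5) = (1,5)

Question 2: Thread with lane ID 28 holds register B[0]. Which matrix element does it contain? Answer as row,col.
0,7

28: g=7,t=0
[0] (0*2+0,7) = (0,7)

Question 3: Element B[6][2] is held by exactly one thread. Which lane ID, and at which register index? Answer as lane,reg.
11,0

c=2⇒gr=2  r=6⇒th=3,odd=0
L=2*4+3=11  i=0=0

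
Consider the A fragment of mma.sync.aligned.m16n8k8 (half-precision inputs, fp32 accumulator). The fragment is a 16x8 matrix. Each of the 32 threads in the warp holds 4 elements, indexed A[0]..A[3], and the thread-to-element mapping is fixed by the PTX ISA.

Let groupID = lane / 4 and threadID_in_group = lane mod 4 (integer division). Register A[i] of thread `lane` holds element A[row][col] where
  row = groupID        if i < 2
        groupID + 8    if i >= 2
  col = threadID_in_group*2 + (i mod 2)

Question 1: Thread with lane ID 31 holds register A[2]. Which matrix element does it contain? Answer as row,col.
15,6

lane 31: G=7 (31/4), T=3 (31%4)
i=2: r=7+8=15, c=3*2+0=6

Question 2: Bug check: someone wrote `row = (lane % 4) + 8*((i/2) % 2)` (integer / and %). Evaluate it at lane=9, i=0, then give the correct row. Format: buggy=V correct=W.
buggy=1 correct=2

`(lane % 4) + 8*((i/2) % 2)`[9,0]->1
lane 9: g=2 (9/4), t=1 (9%4)
i=0: r=2+0=2, c=1*2+0=2
row: 1 vs 2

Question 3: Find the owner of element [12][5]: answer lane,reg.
r:12=>grp=4,rB=1  c:5=>tig=2,lo=1
L=4*4+2=18  i=1*2+1=3

18,3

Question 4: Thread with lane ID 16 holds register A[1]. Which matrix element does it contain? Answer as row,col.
4,1

lane 16->16/4=4, 16 mod 4=0
i=1  r:4+0->4  c:2·0+1->1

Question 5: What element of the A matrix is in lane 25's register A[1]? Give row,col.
6,3

lane 25: g=6 (25/4), t=1 (25%4)
i=1: r=6+0=6, c=1*2+1=3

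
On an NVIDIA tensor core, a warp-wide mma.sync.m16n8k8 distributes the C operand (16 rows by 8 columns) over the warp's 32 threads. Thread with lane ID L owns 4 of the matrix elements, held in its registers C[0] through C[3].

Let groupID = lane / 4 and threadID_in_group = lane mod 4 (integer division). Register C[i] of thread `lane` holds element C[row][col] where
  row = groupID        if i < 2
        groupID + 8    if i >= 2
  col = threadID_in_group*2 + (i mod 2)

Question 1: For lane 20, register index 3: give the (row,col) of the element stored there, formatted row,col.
13,1

L=20→G=20>>2=5, T=20&3=0
[3]→row 5+8=13  col 0·2+1=1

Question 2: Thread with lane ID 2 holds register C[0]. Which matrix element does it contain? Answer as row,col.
lane 2: gr=0 (2/4), th=2 (2%4)
i=0: r=0+0=0, c=2*2+0=4

0,4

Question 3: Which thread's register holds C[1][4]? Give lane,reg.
r=1→G=1,rhi=0  c=4→T=2,p=0
L=1*4+2=6  i=0*2+0=0

6,0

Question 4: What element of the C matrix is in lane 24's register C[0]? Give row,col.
lane 24: G=6 (24/4), T=0 (24%4)
i=0: r=6+0=6, c=0*2+0=0

6,0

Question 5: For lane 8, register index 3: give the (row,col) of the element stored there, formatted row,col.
10,1

lane 8: gid=2 (8/4), tid=0 (8%4)
i=3: r=2+8=10, c=0*2+1=1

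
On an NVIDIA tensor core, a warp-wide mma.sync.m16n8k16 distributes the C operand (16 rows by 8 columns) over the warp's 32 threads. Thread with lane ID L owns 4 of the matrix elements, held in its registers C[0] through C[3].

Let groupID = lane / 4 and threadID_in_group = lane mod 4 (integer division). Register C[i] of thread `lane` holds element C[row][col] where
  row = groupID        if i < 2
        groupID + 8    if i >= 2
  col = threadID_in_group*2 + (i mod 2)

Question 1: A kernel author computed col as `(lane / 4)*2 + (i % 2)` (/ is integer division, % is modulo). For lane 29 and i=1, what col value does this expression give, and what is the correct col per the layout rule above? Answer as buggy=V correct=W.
`(lane / 4)*2 + (i % 2)`[29,1]⇒15
lane 29: gr=7 (29/4), th=1 (29%4)
i=1: r=7+0=7, c=1*2+1=3
col: 15 vs 3

buggy=15 correct=3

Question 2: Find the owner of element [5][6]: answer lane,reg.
r: 5->gid=5,r8=0  c: 6->tid=3,i&1=0
L=5*4+3=23  i=0*2+0=0

23,0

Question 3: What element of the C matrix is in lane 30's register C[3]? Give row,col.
15,5

lane 30->30/4=7, 30 mod 4=2
i=3  r:7+8->15  c:2·2+1->5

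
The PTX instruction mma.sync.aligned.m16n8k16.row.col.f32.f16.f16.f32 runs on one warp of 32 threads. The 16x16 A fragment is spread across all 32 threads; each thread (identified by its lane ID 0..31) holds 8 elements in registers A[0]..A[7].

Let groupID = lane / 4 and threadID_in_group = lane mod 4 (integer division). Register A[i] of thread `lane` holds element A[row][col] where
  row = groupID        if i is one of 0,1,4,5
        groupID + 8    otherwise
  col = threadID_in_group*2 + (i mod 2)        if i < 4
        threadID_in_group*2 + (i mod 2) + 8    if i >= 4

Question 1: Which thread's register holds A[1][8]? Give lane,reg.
r:1=>grp=1,rB=0  c:8=>cB=1,tig=0,lo=0
L=1*4+0=4  i=1*4+0*2+0=4

4,4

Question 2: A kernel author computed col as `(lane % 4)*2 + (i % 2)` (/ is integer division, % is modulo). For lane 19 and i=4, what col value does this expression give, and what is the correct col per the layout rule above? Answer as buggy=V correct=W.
`(lane % 4)*2 + (i % 2)`[19,4]->6
19: gid=4,tid=3
[4] (4+0,3*2+0+8) = (4,14)
col: 6 vs 14

buggy=6 correct=14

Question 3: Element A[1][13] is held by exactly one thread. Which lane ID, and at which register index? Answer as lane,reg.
6,5

r: 1->gid=1,r8=0  c: 13->c8=1,tid=2,i&1=1
L=1*4+2=6  i=1*4+0*2+1=5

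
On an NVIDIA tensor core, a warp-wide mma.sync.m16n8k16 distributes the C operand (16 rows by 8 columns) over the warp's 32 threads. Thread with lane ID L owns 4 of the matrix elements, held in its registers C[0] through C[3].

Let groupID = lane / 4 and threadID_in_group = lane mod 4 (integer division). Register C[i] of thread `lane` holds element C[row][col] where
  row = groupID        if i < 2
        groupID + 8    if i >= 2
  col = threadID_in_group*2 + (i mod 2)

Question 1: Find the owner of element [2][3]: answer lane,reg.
9,1

r=2->g=2,rb=0  c=3->t=1,b0=1
L=2*4+1=9  i=0*2+1=1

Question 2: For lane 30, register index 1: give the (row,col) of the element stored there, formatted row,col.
30: G=7,T=2
[1] (7+0,2*2+1) = (7,5)

7,5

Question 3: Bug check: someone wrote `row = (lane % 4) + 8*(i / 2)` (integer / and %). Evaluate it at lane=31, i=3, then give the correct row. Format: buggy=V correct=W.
buggy=11 correct=15

`(lane % 4) + 8*(i / 2)`[31,3]⇒11
31: gr=7,th=3
[3] (7+8,3*2+1) = (15,7)
row: 11 vs 15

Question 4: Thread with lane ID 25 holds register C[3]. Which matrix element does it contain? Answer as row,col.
L=25→G=25>>2=6, T=25&3=1
[3]→row 6+8=14  col 1·2+1=3

14,3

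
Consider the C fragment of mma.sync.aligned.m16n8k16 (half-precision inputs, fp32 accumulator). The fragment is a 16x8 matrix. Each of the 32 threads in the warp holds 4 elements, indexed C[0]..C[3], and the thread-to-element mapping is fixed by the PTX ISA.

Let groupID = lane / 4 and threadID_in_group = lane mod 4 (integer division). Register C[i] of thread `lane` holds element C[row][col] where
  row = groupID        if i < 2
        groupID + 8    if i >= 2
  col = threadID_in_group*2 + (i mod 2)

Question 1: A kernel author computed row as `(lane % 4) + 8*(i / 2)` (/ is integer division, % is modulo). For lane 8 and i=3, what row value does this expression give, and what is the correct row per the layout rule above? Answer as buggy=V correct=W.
buggy=8 correct=10

`(lane % 4) + 8*(i / 2)`[8,3]⇒8
lane 8⇒8/4=2, 8 mod 4=0
i=3  r:2+8⇒10  c:2·0+1⇒1
row: 8 vs 10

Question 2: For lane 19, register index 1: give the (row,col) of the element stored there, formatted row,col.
4,7

lane 19=>19/4=4, 19 mod 4=3
i=1  r:4+0=>4  c:2·3+1=>7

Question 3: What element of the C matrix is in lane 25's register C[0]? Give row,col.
L=25->gid=25>>2=6, tid=25&3=1
[0]->row 6+0=6  col 1·2+0=2

6,2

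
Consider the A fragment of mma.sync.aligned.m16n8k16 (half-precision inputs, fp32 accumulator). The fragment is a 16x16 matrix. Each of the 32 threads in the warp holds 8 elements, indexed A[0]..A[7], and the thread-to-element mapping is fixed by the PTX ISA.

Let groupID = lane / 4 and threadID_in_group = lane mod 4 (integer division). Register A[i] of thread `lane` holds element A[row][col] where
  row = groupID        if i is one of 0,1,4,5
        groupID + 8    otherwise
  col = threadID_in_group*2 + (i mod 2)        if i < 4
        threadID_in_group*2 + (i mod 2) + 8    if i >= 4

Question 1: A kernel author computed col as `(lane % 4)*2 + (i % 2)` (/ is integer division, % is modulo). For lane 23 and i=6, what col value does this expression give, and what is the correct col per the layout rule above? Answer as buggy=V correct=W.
`(lane % 4)*2 + (i % 2)`[23,6]->6
lane 23: gid=5 (23/4), tid=3 (23%4)
i=6: r=5+8=13, c=3*2+0+8=14
col: 6 vs 14

buggy=6 correct=14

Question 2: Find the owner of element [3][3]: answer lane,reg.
13,1

r: 3->gid=3,r8=0  c: 3->c8=0,tid=1,i&1=1
L=3*4+1=13  i=0*4+0*2+1=1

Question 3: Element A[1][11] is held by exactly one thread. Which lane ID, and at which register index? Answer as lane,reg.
r=1⇒gr=1,Rb=0  c=11⇒Cb=1,th=1,odd=1
L=1*4+1=5  i=1*4+0*2+1=5

5,5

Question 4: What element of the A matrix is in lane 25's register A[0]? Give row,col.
6,2

lane 25: gid=6 (25/4), tid=1 (25%4)
i=0: r=6+0=6, c=1*2+0+0=2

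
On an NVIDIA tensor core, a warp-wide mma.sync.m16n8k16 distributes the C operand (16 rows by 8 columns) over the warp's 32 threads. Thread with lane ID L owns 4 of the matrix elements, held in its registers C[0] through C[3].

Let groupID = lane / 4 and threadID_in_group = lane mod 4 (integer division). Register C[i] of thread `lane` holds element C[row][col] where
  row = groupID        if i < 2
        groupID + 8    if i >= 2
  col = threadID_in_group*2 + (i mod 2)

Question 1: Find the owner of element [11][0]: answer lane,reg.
r=11→G=3,rhi=1  c=0→T=0,p=0
L=3*4+0=12  i=1*2+0=2

12,2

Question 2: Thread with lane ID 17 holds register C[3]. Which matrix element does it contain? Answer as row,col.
12,3

lane 17->17/4=4, 17 mod 4=1
i=3  r:4+8->12  c:2·1+1->3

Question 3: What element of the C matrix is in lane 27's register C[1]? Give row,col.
6,7

lane 27->27/4=6, 27 mod 4=3
i=1  r:6+0->6  c:2·3+1->7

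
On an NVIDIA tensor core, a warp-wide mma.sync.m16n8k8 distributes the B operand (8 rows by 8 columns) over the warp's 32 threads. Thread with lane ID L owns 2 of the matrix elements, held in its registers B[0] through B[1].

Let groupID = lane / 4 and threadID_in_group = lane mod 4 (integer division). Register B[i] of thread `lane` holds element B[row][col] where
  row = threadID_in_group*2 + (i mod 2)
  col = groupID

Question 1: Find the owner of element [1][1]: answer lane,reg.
c:1=>grp=1  r:1=>tig=0,lo=1
L=1*4+0=4  i=1=1

4,1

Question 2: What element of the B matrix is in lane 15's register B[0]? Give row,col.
lane 15: G=3 (15/4), T=3 (15%4)
i=0: r=3*2+0=6, c=G=3

6,3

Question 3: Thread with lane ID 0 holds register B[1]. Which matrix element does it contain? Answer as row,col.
1,0

0: G=0,T=0
[1] (0*2+1,0) = (1,0)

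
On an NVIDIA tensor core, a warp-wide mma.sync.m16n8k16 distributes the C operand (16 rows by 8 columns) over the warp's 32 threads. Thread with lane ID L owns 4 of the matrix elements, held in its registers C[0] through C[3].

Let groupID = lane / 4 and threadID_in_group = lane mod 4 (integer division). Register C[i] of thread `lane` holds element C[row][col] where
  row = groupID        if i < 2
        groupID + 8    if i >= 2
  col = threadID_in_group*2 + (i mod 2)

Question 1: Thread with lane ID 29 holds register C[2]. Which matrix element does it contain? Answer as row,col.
lane 29→29/4=7, 29 mod 4=1
i=2  r:7+8→15  c:2·1+0→2

15,2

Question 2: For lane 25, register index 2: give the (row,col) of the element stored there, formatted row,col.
25: G=6,T=1
[2] (6+8,1*2+0) = (14,2)

14,2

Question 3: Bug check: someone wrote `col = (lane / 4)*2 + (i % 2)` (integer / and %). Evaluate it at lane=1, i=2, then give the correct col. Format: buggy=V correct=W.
`(lane / 4)*2 + (i % 2)`[1,2]=>0
L=1=>grp=1>>2=0, tig=1&3=1
[2]=>row 0+8=8  col 1·2+0=2
col: 0 vs 2

buggy=0 correct=2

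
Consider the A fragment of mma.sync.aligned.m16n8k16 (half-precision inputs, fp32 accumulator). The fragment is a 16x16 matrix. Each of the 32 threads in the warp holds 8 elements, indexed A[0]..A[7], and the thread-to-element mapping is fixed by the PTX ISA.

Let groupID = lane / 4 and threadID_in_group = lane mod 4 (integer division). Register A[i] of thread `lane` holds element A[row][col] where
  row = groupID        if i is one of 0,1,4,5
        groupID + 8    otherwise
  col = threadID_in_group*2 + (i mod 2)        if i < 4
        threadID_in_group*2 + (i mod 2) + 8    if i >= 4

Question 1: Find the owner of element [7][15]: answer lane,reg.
r=7->g=7,rb=0  c=15->cb=1,t=3,b0=1
L=7*4+3=31  i=1*4+0*2+1=5

31,5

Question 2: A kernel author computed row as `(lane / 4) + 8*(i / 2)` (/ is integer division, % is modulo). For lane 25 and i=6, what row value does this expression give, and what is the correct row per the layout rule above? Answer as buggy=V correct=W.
buggy=30 correct=14

`(lane / 4) + 8*(i / 2)`[25,6]=>30
L=25=>grp=25>>2=6, tig=25&3=1
[6]=>row 6+8=14  col 1·2+0+8=10
row: 30 vs 14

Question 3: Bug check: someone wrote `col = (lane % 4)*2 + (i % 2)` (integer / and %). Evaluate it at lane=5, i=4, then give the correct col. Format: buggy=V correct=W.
buggy=2 correct=10

`(lane % 4)*2 + (i % 2)`[5,4]->2
lane 5->5/4=1, 5 mod 4=1
i=4  r:1+0->1  c:2·1+0+8->10
col: 2 vs 10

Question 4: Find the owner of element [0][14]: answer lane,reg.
r=0→G=0,rhi=0  c=14→chi=1,T=3,p=0
L=0*4+3=3  i=1*4+0*2+0=4

3,4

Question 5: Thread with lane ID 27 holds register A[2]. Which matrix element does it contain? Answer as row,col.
lane 27: gid=6 (27/4), tid=3 (27%4)
i=2: r=6+8=14, c=3*2+0+0=6

14,6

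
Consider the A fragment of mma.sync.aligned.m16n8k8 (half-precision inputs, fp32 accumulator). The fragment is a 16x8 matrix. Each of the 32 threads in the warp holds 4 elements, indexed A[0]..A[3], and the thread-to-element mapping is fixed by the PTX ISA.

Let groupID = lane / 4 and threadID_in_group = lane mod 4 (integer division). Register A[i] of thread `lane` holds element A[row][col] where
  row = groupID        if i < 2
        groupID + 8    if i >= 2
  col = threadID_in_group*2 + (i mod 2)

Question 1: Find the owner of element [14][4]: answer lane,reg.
r:14=>grp=6,rB=1  c:4=>tig=2,lo=0
L=6*4+2=26  i=1*2+0=2

26,2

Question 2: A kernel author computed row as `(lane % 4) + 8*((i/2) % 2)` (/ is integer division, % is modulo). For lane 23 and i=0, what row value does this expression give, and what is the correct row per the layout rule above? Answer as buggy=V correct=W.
buggy=3 correct=5

`(lane % 4) + 8*((i/2) % 2)`[23,0]→3
L=23→G=23>>2=5, T=23&3=3
[0]→row 5+0=5  col 3·2+0=6
row: 3 vs 5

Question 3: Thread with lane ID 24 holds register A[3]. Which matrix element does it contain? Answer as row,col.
14,1

24: grp=6,tig=0
[3] (6+8,0*2+1) = (14,1)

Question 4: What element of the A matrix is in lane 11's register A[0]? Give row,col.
lane 11: gr=2 (11/4), th=3 (11%4)
i=0: r=2+0=2, c=3*2+0=6

2,6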